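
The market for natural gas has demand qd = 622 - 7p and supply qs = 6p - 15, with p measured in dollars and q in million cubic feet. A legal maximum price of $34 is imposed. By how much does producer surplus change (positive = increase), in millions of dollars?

Without the control the market clears where 622 - 7p = 6p - 15, i.e. p* = 49 and q* = 279.
The ceiling of 34 is below the equilibrium price 49, so it binds.
At p = 34: qd = 622 - 7·34 = 384 and qs = 6·34 - 15 = 189.
Producer surplus without the control is ½ · (49 - 2.5) · 279 = 6486.75.
With the ceiling, producers sell 189 units at 34, so PS = ½ · (34 - 2.5) · 189 = 2976.75.
Change in producer surplus = 2976.75 - 6486.75 = -3510.

-3510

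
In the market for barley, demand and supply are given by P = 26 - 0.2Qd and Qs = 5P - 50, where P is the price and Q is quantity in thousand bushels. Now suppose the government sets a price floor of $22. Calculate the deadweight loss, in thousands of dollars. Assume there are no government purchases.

Rearranging demand gives Qd = 130 - 5P. Without the control the market clears where 130 - 5P = 5P - 50, i.e. P* = 18 and Q* = 40.
Since 22 > 18, the floor is binding.
At P = 22: Qd = 130 - 5·22 = 20 and Qs = 5·22 - 50 = 60.
Quantity traded falls to 20. At Q = 20 the demand price is (130 - 20)/5 = 22 and the supply price is (50 + 20)/5 = 14.
Deadweight loss = ½ · (22 - 14) · (40 - 20) = ½ · 8 · 20 = 80.

80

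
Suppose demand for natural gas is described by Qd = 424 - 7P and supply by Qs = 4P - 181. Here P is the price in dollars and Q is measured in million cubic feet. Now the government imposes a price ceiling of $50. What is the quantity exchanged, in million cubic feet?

19

Setting quantity demanded equal to quantity supplied, 424 - 7P = 4P - 181, gives P* = 55 and Q* = 39.
Because the ceiling (50) lies below the market-clearing price, it is binding.
At P = 50: Qd = 424 - 7·50 = 74 and Qs = 4·50 - 181 = 19.
The quantity actually transacted is the short side, supply: 19.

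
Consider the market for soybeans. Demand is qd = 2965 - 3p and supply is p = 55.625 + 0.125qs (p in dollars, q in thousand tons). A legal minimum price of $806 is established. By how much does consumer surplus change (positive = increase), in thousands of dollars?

Rearranging supply gives qs = 8p - 445. In a free market, 2965 - 3p = 8p - 445 gives the equilibrium p* = 310, q* = 2035.
Because the floor (806) lies above the market-clearing price, it is binding.
At p = 806: qd = 2965 - 3·806 = 547 and qs = 8·806 - 445 = 6003.
Consumer surplus without the control is ½ · (2965/3 - 310) · 2035 = 4141225/6.
With the floor, consumers buy 547 units at 806, so CS = ½ · (2965/3 - 806) · 547 = 299209/6.
Change in consumer surplus = 299209/6 - 4141225/6 = -640336.

-640336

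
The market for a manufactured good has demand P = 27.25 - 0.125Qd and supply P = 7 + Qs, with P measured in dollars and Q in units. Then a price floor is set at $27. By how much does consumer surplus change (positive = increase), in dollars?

-20

Rearranging demand gives Qd = 218 - 8P; rearranging supply gives Qs = P - 7. Equilibrium: 218 - 8P = P - 7, so 225 = 9P and P* = 25, Q* = 18.
Because the floor (27) lies above the market-clearing price, it is binding.
At P = 27: Qd = 218 - 8·27 = 2 and Qs = 27 - 7 = 20.
Consumer surplus without the control is ½ · (27.25 - 25) · 18 = 20.25.
With the floor, consumers buy 2 units at 27, so CS = ½ · (27.25 - 27) · 2 = 0.25.
Change in consumer surplus = 0.25 - 20.25 = -20.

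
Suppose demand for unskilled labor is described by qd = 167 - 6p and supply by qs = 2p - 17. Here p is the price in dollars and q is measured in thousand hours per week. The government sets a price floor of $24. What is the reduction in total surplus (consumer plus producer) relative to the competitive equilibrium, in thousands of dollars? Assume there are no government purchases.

12

Equilibrium: 167 - 6p = 2p - 17, so 184 = 8p and p* = 23, q* = 29.
Because the floor (24) lies above the market-clearing price, it is binding.
At p = 24: qd = 167 - 6·24 = 23 and qs = 2·24 - 17 = 31.
Quantity traded falls to 23. At q = 23 the demand price is (167 - 23)/6 = 24 and the supply price is (17 + 23)/2 = 20.
Deadweight loss = ½ · (24 - 20) · (29 - 23) = ½ · 4 · 6 = 12.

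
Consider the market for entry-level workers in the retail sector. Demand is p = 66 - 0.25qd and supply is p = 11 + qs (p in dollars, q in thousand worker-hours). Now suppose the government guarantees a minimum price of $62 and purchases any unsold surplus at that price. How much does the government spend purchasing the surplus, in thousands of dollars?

Rearranging demand gives qd = 264 - 4p; rearranging supply gives qs = p - 11. Without the control the market clears where 264 - 4p = p - 11, i.e. p* = 55 and q* = 44.
Since 62 > 55, the floor is binding.
At p = 62: qd = 264 - 4·62 = 16 and qs = 62 - 11 = 51.
Surplus = qs - qd = 35.
Government expenditure = surplus × support price = 35 × 62 = 2170.

2170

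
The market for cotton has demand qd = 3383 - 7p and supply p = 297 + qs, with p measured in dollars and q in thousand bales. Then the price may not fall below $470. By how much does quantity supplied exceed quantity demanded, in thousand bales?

80

Rearranging supply gives qs = p - 297. Setting quantity demanded equal to quantity supplied, 3383 - 7p = p - 297, gives p* = 460 and q* = 163.
The floor of 470 is above the equilibrium price 460, so it binds.
At p = 470: qd = 3383 - 7·470 = 93 and qs = 470 - 297 = 173.
Surplus = qs - qd = 173 - 93 = 80.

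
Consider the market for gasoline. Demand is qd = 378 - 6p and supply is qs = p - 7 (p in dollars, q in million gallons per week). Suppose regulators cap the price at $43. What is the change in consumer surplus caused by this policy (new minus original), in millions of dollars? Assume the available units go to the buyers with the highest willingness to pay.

In a free market, 378 - 6p = p - 7 gives the equilibrium p* = 55, q* = 48.
Because the ceiling (43) lies below the market-clearing price, it is binding.
At p = 43: qd = 378 - 6·43 = 120 and qs = 43 - 7 = 36.
Consumer surplus without the control is ½ · (63 - 55) · 48 = 192.
With the ceiling, 36 units are sold at 43 (assume they go to the highest-value buyers). The demand price at q = 36 is 57, so CS = ½ · [(63 - 43) + (57 - 43)] · 36 = 612.
Change in consumer surplus = 612 - 192 = 420.

420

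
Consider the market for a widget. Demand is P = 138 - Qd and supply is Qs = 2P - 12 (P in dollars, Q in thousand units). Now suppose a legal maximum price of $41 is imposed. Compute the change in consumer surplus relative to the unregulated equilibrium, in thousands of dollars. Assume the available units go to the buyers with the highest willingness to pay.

Rearranging demand gives Qd = 138 - P. Equilibrium: 138 - P = 2P - 12, so 150 = 3P and P* = 50, Q* = 88.
Since 41 < 50, the ceiling is binding.
At P = 41: Qd = 138 - 41 = 97 and Qs = 2·41 - 12 = 70.
Consumer surplus without the control is ½ · (138 - 50) · 88 = 3872.
With the ceiling, 70 units are sold at 41 (assume they go to the highest-value buyers). The demand price at Q = 70 is 68, so CS = ½ · [(138 - 41) + (68 - 41)] · 70 = 4340.
Change in consumer surplus = 4340 - 3872 = 468.

468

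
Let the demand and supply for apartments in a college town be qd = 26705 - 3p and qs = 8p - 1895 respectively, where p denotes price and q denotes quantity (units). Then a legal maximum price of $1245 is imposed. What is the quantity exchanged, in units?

8065

Setting quantity demanded equal to quantity supplied, 26705 - 3p = 8p - 1895, gives p* = 2600 and q* = 18905.
The ceiling of 1245 is below the equilibrium price 2600, so it binds.
At p = 1245: qd = 26705 - 3·1245 = 22970 and qs = 8·1245 - 1895 = 8065.
The quantity actually transacted is the short side, supply: 8065.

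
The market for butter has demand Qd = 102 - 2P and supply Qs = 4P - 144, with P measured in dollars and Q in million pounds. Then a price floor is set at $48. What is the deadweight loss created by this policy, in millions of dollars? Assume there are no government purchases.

Without the control the market clears where 102 - 2P = 4P - 144, i.e. P* = 41 and Q* = 20.
Since 48 > 41, the floor is binding.
At P = 48: Qd = 102 - 2·48 = 6 and Qs = 4·48 - 144 = 48.
Quantity traded falls to 6. At Q = 6 the demand price is (102 - 6)/2 = 48 and the supply price is (144 + 6)/4 = 37.5.
Deadweight loss = ½ · (48 - 37.5) · (20 - 6) = ½ · 10.5 · 14 = 73.5.

73.5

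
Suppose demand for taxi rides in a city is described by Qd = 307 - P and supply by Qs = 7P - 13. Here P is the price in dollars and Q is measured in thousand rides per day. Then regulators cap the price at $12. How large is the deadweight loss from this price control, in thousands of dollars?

21952

Equilibrium: 307 - P = 7P - 13, so 320 = 8P and P* = 40, Q* = 267.
The ceiling of 12 is below the equilibrium price 40, so it binds.
At P = 12: Qd = 307 - 12 = 295 and Qs = 7·12 - 13 = 71.
Quantity traded falls to 71. At Q = 71 the demand price is 307 - 71 = 236 and the supply price is (13 + 71)/7 = 12.
Deadweight loss = ½ · (236 - 12) · (267 - 71) = ½ · 224 · 196 = 21952.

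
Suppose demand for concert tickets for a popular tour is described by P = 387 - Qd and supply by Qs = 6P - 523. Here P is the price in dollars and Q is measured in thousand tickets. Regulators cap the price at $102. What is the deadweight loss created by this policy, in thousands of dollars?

Rearranging demand gives Qd = 387 - P. Without the control the market clears where 387 - P = 6P - 523, i.e. P* = 130 and Q* = 257.
Since 102 < 130, the ceiling is binding.
At P = 102: Qd = 387 - 102 = 285 and Qs = 6·102 - 523 = 89.
Quantity traded falls to 89. At Q = 89 the demand price is 387 - 89 = 298 and the supply price is (523 + 89)/6 = 102.
Deadweight loss = ½ · (298 - 102) · (257 - 89) = ½ · 196 · 168 = 16464.

16464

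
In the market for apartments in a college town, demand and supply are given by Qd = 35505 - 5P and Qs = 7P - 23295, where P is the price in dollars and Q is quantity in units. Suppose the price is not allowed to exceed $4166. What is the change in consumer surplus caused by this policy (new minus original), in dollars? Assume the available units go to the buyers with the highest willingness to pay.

1666473.6

Without the control the market clears where 35505 - 5P = 7P - 23295, i.e. P* = 4900 and Q* = 11005.
Because the ceiling (4166) lies below the market-clearing price, it is binding.
At P = 4166: Qd = 35505 - 5·4166 = 14675 and Qs = 7·4166 - 23295 = 5867.
Consumer surplus without the control is ½ · (7101 - 4900) · 11005 = 12111002.5.
With the ceiling, 5867 units are sold at 4166 (assume they go to the highest-value buyers). The demand price at Q = 5867 is 5927.6, so CS = ½ · [(7101 - 4166) + (5927.6 - 4166)] · 5867 = 13777476.1.
Change in consumer surplus = 13777476.1 - 12111002.5 = 1666473.6.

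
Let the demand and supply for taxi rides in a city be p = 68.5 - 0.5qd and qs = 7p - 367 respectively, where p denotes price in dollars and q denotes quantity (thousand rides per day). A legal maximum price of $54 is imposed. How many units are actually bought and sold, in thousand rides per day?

11

Rearranging demand gives qd = 137 - 2p. Setting quantity demanded equal to quantity supplied, 137 - 2p = 7p - 367, gives p* = 56 and q* = 25.
Since 54 < 56, the ceiling is binding.
At p = 54: qd = 137 - 2·54 = 29 and qs = 7·54 - 367 = 11.
The quantity actually transacted is the short side, supply: 11.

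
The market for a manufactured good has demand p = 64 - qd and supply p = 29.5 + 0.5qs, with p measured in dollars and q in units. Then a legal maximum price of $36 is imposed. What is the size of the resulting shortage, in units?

Rearranging demand gives qd = 64 - p; rearranging supply gives qs = 2p - 59. Equilibrium: 64 - p = 2p - 59, so 123 = 3p and p* = 41, q* = 23.
The ceiling of 36 is below the equilibrium price 41, so it binds.
At p = 36: qd = 64 - 36 = 28 and qs = 2·36 - 59 = 13.
Shortage = qd - qs = 28 - 13 = 15.

15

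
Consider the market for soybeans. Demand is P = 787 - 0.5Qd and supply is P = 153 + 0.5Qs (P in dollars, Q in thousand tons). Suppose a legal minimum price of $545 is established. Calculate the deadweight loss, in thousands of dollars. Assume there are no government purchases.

11250

Rearranging demand gives Qd = 1574 - 2P; rearranging supply gives Qs = 2P - 306. Setting quantity demanded equal to quantity supplied, 1574 - 2P = 2P - 306, gives P* = 470 and Q* = 634.
Since 545 > 470, the floor is binding.
At P = 545: Qd = 1574 - 2·545 = 484 and Qs = 2·545 - 306 = 784.
Quantity traded falls to 484. At Q = 484 the demand price is (1574 - 484)/2 = 545 and the supply price is (306 + 484)/2 = 395.
Deadweight loss = ½ · (545 - 395) · (634 - 484) = ½ · 150 · 150 = 11250.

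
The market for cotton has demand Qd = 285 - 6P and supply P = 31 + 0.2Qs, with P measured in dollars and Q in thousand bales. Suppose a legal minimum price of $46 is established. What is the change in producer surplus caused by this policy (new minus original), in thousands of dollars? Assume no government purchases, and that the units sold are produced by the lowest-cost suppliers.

Rearranging supply gives Qs = 5P - 155. Without the control the market clears where 285 - 6P = 5P - 155, i.e. P* = 40 and Q* = 45.
The floor of 46 is above the equilibrium price 40, so it binds.
At P = 46: Qd = 285 - 6·46 = 9 and Qs = 5·46 - 155 = 75.
Producer surplus without the control is ½ · (40 - 31) · 45 = 202.5.
With the floor, 9 units are sold at 46. The supply price at Q = 9 is 32.8, so PS = ½ · [(46 - 31) + (46 - 32.8)] · 9 = 126.9.
Change in producer surplus = 126.9 - 202.5 = -75.6.

-75.6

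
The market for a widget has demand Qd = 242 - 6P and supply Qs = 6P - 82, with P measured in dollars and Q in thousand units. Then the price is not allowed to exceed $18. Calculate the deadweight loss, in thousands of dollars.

Setting quantity demanded equal to quantity supplied, 242 - 6P = 6P - 82, gives P* = 27 and Q* = 80.
Since 18 < 27, the ceiling is binding.
At P = 18: Qd = 242 - 6·18 = 134 and Qs = 6·18 - 82 = 26.
Quantity traded falls to 26. At Q = 26 the demand price is (242 - 26)/6 = 36 and the supply price is (82 + 26)/6 = 18.
Deadweight loss = ½ · (36 - 18) · (80 - 26) = ½ · 18 · 54 = 486.

486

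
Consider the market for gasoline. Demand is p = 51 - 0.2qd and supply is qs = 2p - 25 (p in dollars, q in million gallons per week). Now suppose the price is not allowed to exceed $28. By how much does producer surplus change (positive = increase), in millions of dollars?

Rearranging demand gives qd = 255 - 5p. Equilibrium: 255 - 5p = 2p - 25, so 280 = 7p and p* = 40, q* = 55.
Because the ceiling (28) lies below the market-clearing price, it is binding.
At p = 28: qd = 255 - 5·28 = 115 and qs = 2·28 - 25 = 31.
Producer surplus without the control is ½ · (40 - 12.5) · 55 = 756.25.
With the ceiling, producers sell 31 units at 28, so PS = ½ · (28 - 12.5) · 31 = 240.25.
Change in producer surplus = 240.25 - 756.25 = -516.

-516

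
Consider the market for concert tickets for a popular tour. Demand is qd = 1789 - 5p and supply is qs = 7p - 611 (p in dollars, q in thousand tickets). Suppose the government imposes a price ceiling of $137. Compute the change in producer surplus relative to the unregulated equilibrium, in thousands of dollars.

-35815.5

In a free market, 1789 - 5p = 7p - 611 gives the equilibrium p* = 200, q* = 789.
The ceiling of 137 is below the equilibrium price 200, so it binds.
At p = 137: qd = 1789 - 5·137 = 1104 and qs = 7·137 - 611 = 348.
Producer surplus without the control is ½ · (200 - 611/7) · 789 = 622521/14.
With the ceiling, producers sell 348 units at 137, so PS = ½ · (137 - 611/7) · 348 = 60552/7.
Change in producer surplus = 60552/7 - 622521/14 = -35815.5.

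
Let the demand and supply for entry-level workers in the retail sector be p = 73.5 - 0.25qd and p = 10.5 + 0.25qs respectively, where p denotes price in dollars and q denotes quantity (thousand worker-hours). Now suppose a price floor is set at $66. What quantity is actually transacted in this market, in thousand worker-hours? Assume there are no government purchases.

30

Rearranging demand gives qd = 294 - 4p; rearranging supply gives qs = 4p - 42. Setting quantity demanded equal to quantity supplied, 294 - 4p = 4p - 42, gives p* = 42 and q* = 126.
Since 66 > 42, the floor is binding.
At p = 66: qd = 294 - 4·66 = 30 and qs = 4·66 - 42 = 222.
The quantity actually transacted is the short side, demand: 30.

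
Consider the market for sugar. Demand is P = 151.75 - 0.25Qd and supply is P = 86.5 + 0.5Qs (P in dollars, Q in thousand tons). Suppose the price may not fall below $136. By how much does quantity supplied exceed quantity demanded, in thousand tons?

36

Rearranging demand gives Qd = 607 - 4P; rearranging supply gives Qs = 2P - 173. Without the control the market clears where 607 - 4P = 2P - 173, i.e. P* = 130 and Q* = 87.
Since 136 > 130, the floor is binding.
At P = 136: Qd = 607 - 4·136 = 63 and Qs = 2·136 - 173 = 99.
Surplus = Qs - Qd = 99 - 63 = 36.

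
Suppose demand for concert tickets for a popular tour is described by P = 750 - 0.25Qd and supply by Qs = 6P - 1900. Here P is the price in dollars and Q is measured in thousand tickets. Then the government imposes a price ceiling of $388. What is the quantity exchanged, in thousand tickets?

428

Rearranging demand gives Qd = 3000 - 4P. In a free market, 3000 - 4P = 6P - 1900 gives the equilibrium P* = 490, Q* = 1040.
The ceiling of 388 is below the equilibrium price 490, so it binds.
At P = 388: Qd = 3000 - 4·388 = 1448 and Qs = 6·388 - 1900 = 428.
The quantity actually transacted is the short side, supply: 428.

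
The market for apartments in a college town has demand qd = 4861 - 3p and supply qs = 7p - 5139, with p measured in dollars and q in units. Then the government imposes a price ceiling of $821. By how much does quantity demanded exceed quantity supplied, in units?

Without the control the market clears where 4861 - 3p = 7p - 5139, i.e. p* = 1000 and q* = 1861.
The ceiling of 821 is below the equilibrium price 1000, so it binds.
At p = 821: qd = 4861 - 3·821 = 2398 and qs = 7·821 - 5139 = 608.
Shortage = qd - qs = 2398 - 608 = 1790.

1790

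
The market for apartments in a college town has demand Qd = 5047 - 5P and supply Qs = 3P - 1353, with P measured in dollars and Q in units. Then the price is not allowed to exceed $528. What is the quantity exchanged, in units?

Without the control the market clears where 5047 - 5P = 3P - 1353, i.e. P* = 800 and Q* = 1047.
Since 528 < 800, the ceiling is binding.
At P = 528: Qd = 5047 - 5·528 = 2407 and Qs = 3·528 - 1353 = 231.
The quantity actually transacted is the short side, supply: 231.

231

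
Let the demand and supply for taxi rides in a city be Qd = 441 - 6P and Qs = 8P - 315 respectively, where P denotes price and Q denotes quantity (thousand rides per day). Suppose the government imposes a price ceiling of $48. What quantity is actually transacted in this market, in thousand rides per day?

Equilibrium: 441 - 6P = 8P - 315, so 756 = 14P and P* = 54, Q* = 117.
The ceiling of 48 is below the equilibrium price 54, so it binds.
At P = 48: Qd = 441 - 6·48 = 153 and Qs = 8·48 - 315 = 69.
The quantity actually transacted is the short side, supply: 69.

69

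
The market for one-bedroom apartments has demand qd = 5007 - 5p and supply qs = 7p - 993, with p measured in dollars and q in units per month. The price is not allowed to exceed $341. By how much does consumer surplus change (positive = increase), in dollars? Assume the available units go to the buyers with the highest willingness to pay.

97769.1

In a free market, 5007 - 5p = 7p - 993 gives the equilibrium p* = 500, q* = 2507.
Since 341 < 500, the ceiling is binding.
At p = 341: qd = 5007 - 5·341 = 3302 and qs = 7·341 - 993 = 1394.
Consumer surplus without the control is ½ · (1001.4 - 500) · 2507 = 628504.9.
With the ceiling, 1394 units are sold at 341 (assume they go to the highest-value buyers). The demand price at q = 1394 is 722.6, so CS = ½ · [(1001.4 - 341) + (722.6 - 341)] · 1394 = 726274.
Change in consumer surplus = 726274 - 628504.9 = 97769.1.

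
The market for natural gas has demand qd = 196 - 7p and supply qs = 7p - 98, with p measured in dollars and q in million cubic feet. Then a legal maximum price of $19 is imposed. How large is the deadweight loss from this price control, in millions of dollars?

Without the control the market clears where 196 - 7p = 7p - 98, i.e. p* = 21 and q* = 49.
The ceiling of 19 is below the equilibrium price 21, so it binds.
At p = 19: qd = 196 - 7·19 = 63 and qs = 7·19 - 98 = 35.
Quantity traded falls to 35. At q = 35 the demand price is (196 - 35)/7 = 23 and the supply price is (98 + 35)/7 = 19.
Deadweight loss = ½ · (23 - 19) · (49 - 35) = ½ · 4 · 14 = 28.

28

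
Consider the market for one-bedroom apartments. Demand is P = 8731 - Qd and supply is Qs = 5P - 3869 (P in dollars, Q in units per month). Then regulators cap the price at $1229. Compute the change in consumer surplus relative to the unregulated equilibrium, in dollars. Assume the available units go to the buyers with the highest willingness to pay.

-7500616.5

Rearranging demand gives Qd = 8731 - P. Setting quantity demanded equal to quantity supplied, 8731 - P = 5P - 3869, gives P* = 2100 and Q* = 6631.
Because the ceiling (1229) lies below the market-clearing price, it is binding.
At P = 1229: Qd = 8731 - 1229 = 7502 and Qs = 5·1229 - 3869 = 2276.
Consumer surplus without the control is ½ · (8731 - 2100) · 6631 = 21985080.5.
With the ceiling, 2276 units are sold at 1229 (assume they go to the highest-value buyers). The demand price at Q = 2276 is 6455, so CS = ½ · [(8731 - 1229) + (6455 - 1229)] · 2276 = 14484464.
Change in consumer surplus = 14484464 - 21985080.5 = -7500616.5.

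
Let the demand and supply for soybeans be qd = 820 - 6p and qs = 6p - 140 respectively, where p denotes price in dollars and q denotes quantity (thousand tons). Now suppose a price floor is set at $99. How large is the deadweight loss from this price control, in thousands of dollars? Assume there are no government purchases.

2166

Setting quantity demanded equal to quantity supplied, 820 - 6p = 6p - 140, gives p* = 80 and q* = 340.
Because the floor (99) lies above the market-clearing price, it is binding.
At p = 99: qd = 820 - 6·99 = 226 and qs = 6·99 - 140 = 454.
Quantity traded falls to 226. At q = 226 the demand price is (820 - 226)/6 = 99 and the supply price is (140 + 226)/6 = 61.
Deadweight loss = ½ · (99 - 61) · (340 - 226) = ½ · 38 · 114 = 2166.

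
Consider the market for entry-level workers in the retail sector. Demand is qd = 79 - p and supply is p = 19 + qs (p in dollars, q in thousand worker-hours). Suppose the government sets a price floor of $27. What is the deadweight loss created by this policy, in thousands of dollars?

0

Rearranging supply gives qs = p - 19. Without the control the market clears where 79 - p = p - 19, i.e. p* = 49 and q* = 30.
The floor of 27 is below the equilibrium price 49, so it is not binding; the market clears at p* = 49, q* = 30.
Since the control does not bind, no trades are prevented and deadweight loss is zero.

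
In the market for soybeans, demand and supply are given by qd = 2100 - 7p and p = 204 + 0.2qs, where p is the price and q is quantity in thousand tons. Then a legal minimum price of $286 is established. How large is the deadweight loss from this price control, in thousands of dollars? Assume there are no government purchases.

Rearranging supply gives qs = 5p - 1020. Setting quantity demanded equal to quantity supplied, 2100 - 7p = 5p - 1020, gives p* = 260 and q* = 280.
The floor of 286 is above the equilibrium price 260, so it binds.
At p = 286: qd = 2100 - 7·286 = 98 and qs = 5·286 - 1020 = 410.
Quantity traded falls to 98. At q = 98 the demand price is (2100 - 98)/7 = 286 and the supply price is (1020 + 98)/5 = 223.6.
Deadweight loss = ½ · (286 - 223.6) · (280 - 98) = ½ · 62.4 · 182 = 5678.4.

5678.4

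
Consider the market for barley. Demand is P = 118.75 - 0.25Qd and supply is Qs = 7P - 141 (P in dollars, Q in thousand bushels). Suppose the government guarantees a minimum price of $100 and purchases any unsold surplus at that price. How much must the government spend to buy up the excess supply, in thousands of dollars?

48400

Rearranging demand gives Qd = 475 - 4P. Setting quantity demanded equal to quantity supplied, 475 - 4P = 7P - 141, gives P* = 56 and Q* = 251.
The floor of 100 is above the equilibrium price 56, so it binds.
At P = 100: Qd = 475 - 4·100 = 75 and Qs = 7·100 - 141 = 559.
Surplus = Qs - Qd = 484.
Government expenditure = surplus × support price = 484 × 100 = 48400.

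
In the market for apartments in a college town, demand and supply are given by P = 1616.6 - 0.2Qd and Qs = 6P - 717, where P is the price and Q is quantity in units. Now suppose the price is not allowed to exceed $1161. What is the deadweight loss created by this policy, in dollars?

0

Rearranging demand gives Qd = 8083 - 5P. In a free market, 8083 - 5P = 6P - 717 gives the equilibrium P* = 800, Q* = 4083.
Since 1161 is above P* = 800, the ceiling does not bind and the free-market outcome prevails.
Since the control does not bind, no trades are prevented and deadweight loss is zero.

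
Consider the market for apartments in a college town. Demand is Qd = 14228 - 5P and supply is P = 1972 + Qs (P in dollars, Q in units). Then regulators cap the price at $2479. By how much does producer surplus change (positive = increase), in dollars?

Rearranging supply gives Qs = P - 1972. In a free market, 14228 - 5P = P - 1972 gives the equilibrium P* = 2700, Q* = 728.
The ceiling of 2479 is below the equilibrium price 2700, so it binds.
At P = 2479: Qd = 14228 - 5·2479 = 1833 and Qs = 2479 - 1972 = 507.
Producer surplus without the control is ½ · (2700 - 1972) · 728 = 264992.
With the ceiling, producers sell 507 units at 2479, so PS = ½ · (2479 - 1972) · 507 = 128524.5.
Change in producer surplus = 128524.5 - 264992 = -136467.5.

-136467.5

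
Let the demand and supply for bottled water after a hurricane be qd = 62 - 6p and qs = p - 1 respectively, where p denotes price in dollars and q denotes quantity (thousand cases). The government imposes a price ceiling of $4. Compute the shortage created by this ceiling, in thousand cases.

In a free market, 62 - 6p = p - 1 gives the equilibrium p* = 9, q* = 8.
Because the ceiling (4) lies below the market-clearing price, it is binding.
At p = 4: qd = 62 - 6·4 = 38 and qs = 4 - 1 = 3.
Shortage = qd - qs = 38 - 3 = 35.

35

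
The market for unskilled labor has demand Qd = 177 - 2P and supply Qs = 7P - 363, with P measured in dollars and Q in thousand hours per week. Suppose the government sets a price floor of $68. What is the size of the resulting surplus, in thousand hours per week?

Without the control the market clears where 177 - 2P = 7P - 363, i.e. P* = 60 and Q* = 57.
Because the floor (68) lies above the market-clearing price, it is binding.
At P = 68: Qd = 177 - 2·68 = 41 and Qs = 7·68 - 363 = 113.
Surplus = Qs - Qd = 113 - 41 = 72.

72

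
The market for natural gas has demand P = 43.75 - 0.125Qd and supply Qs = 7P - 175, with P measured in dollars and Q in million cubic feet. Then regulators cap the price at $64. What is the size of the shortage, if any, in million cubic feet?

Rearranging demand gives Qd = 350 - 8P. In a free market, 350 - 8P = 7P - 175 gives the equilibrium P* = 35, Q* = 70.
The ceiling of 64 is above the equilibrium price 35, so it is not binding; the market clears at P* = 35, Q* = 70.
Since the control does not bind, there is no shortage.

0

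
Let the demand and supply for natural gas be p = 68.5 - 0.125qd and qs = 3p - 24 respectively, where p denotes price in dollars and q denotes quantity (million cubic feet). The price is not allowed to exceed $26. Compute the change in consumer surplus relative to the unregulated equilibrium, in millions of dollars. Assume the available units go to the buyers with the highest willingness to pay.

Rearranging demand gives qd = 548 - 8p. In a free market, 548 - 8p = 3p - 24 gives the equilibrium p* = 52, q* = 132.
Since 26 < 52, the ceiling is binding.
At p = 26: qd = 548 - 8·26 = 340 and qs = 3·26 - 24 = 54.
Consumer surplus without the control is ½ · (68.5 - 52) · 132 = 1089.
With the ceiling, 54 units are sold at 26 (assume they go to the highest-value buyers). The demand price at q = 54 is 61.75, so CS = ½ · [(68.5 - 26) + (61.75 - 26)] · 54 = 2112.75.
Change in consumer surplus = 2112.75 - 1089 = 1023.75.

1023.75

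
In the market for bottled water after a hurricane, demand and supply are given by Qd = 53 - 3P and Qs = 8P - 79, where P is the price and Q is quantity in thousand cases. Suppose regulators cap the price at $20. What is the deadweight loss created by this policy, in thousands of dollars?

0

Equilibrium: 53 - 3P = 8P - 79, so 132 = 11P and P* = 12, Q* = 17.
Since 20 is above P* = 12, the ceiling does not bind and the free-market outcome prevails.
Since the control does not bind, no trades are prevented and deadweight loss is zero.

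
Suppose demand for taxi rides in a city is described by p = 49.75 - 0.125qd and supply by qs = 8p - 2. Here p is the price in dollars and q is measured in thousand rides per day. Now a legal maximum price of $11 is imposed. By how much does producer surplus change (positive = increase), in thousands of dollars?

Rearranging demand gives qd = 398 - 8p. Without the control the market clears where 398 - 8p = 8p - 2, i.e. p* = 25 and q* = 198.
The ceiling of 11 is below the equilibrium price 25, so it binds.
At p = 11: qd = 398 - 8·11 = 310 and qs = 8·11 - 2 = 86.
Producer surplus without the control is ½ · (25 - 0.25) · 198 = 2450.25.
With the ceiling, producers sell 86 units at 11, so PS = ½ · (11 - 0.25) · 86 = 462.25.
Change in producer surplus = 462.25 - 2450.25 = -1988.

-1988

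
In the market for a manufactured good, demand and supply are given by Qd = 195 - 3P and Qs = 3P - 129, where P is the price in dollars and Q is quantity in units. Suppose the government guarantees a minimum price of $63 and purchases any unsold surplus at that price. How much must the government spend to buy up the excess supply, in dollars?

3402

Setting quantity demanded equal to quantity supplied, 195 - 3P = 3P - 129, gives P* = 54 and Q* = 33.
The floor of 63 is above the equilibrium price 54, so it binds.
At P = 63: Qd = 195 - 3·63 = 6 and Qs = 3·63 - 129 = 60.
Surplus = Qs - Qd = 54.
Government expenditure = surplus × support price = 54 × 63 = 3402.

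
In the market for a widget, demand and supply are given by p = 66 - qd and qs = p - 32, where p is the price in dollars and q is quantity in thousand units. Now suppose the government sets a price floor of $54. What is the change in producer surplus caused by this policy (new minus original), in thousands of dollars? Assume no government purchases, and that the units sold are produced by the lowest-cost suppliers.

47.5

Rearranging demand gives qd = 66 - p. Setting quantity demanded equal to quantity supplied, 66 - p = p - 32, gives p* = 49 and q* = 17.
Since 54 > 49, the floor is binding.
At p = 54: qd = 66 - 54 = 12 and qs = 54 - 32 = 22.
Producer surplus without the control is ½ · (49 - 32) · 17 = 144.5.
With the floor, 12 units are sold at 54. The supply price at q = 12 is 44, so PS = ½ · [(54 - 32) + (54 - 44)] · 12 = 192.
Change in producer surplus = 192 - 144.5 = 47.5.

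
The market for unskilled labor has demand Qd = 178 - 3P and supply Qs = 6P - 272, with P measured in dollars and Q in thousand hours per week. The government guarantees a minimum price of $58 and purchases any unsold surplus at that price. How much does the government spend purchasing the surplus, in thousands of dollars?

Setting quantity demanded equal to quantity supplied, 178 - 3P = 6P - 272, gives P* = 50 and Q* = 28.
The floor of 58 is above the equilibrium price 50, so it binds.
At P = 58: Qd = 178 - 3·58 = 4 and Qs = 6·58 - 272 = 76.
Surplus = Qs - Qd = 72.
Government expenditure = surplus × support price = 72 × 58 = 4176.

4176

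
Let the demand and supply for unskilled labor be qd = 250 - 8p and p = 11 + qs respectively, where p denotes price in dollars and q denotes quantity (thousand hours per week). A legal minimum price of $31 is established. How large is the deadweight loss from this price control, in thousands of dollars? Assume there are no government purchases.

144

Rearranging supply gives qs = p - 11. Without the control the market clears where 250 - 8p = p - 11, i.e. p* = 29 and q* = 18.
Since 31 > 29, the floor is binding.
At p = 31: qd = 250 - 8·31 = 2 and qs = 31 - 11 = 20.
Quantity traded falls to 2. At q = 2 the demand price is (250 - 2)/8 = 31 and the supply price is 11 + 2 = 13.
Deadweight loss = ½ · (31 - 13) · (18 - 2) = ½ · 18 · 16 = 144.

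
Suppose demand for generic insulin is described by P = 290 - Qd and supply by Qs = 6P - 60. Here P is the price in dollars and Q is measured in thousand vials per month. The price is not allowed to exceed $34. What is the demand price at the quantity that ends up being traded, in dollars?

146

Rearranging demand gives Qd = 290 - P. Equilibrium: 290 - P = 6P - 60, so 350 = 7P and P* = 50, Q* = 240.
The ceiling of 34 is below the equilibrium price 50, so it binds.
At P = 34: Qd = 290 - 34 = 256 and Qs = 6·34 - 60 = 144.
Only 144 units reach the market. On the demand curve, the marginal buyer's willingness to pay at Q = 144 is (290 - 144) = 146.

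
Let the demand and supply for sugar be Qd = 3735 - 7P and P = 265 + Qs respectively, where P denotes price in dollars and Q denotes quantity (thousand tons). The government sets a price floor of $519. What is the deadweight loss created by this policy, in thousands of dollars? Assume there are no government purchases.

10108

Rearranging supply gives Qs = P - 265. Equilibrium: 3735 - 7P = P - 265, so 4000 = 8P and P* = 500, Q* = 235.
Because the floor (519) lies above the market-clearing price, it is binding.
At P = 519: Qd = 3735 - 7·519 = 102 and Qs = 519 - 265 = 254.
Quantity traded falls to 102. At Q = 102 the demand price is (3735 - 102)/7 = 519 and the supply price is 265 + 102 = 367.
Deadweight loss = ½ · (519 - 367) · (235 - 102) = ½ · 152 · 133 = 10108.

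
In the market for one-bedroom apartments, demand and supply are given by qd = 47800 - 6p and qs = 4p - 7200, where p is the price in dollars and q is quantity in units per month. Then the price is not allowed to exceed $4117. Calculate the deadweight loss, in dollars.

6375630

Equilibrium: 47800 - 6p = 4p - 7200, so 55000 = 10p and p* = 5500, q* = 14800.
Since 4117 < 5500, the ceiling is binding.
At p = 4117: qd = 47800 - 6·4117 = 23098 and qs = 4·4117 - 7200 = 9268.
Quantity traded falls to 9268. At q = 9268 the demand price is (47800 - 9268)/6 = 6422 and the supply price is (7200 + 9268)/4 = 4117.
Deadweight loss = ½ · (6422 - 4117) · (14800 - 9268) = ½ · 2305 · 5532 = 6375630.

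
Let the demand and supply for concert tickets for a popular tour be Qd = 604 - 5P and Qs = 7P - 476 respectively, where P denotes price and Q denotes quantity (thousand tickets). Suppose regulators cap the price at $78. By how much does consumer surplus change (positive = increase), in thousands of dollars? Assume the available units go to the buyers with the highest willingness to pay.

Without the control the market clears where 604 - 5P = 7P - 476, i.e. P* = 90 and Q* = 154.
Because the ceiling (78) lies below the market-clearing price, it is binding.
At P = 78: Qd = 604 - 5·78 = 214 and Qs = 7·78 - 476 = 70.
Consumer surplus without the control is ½ · (120.8 - 90) · 154 = 2371.6.
With the ceiling, 70 units are sold at 78 (assume they go to the highest-value buyers). The demand price at Q = 70 is 106.8, so CS = ½ · [(120.8 - 78) + (106.8 - 78)] · 70 = 2506.
Change in consumer surplus = 2506 - 2371.6 = 134.4.

134.4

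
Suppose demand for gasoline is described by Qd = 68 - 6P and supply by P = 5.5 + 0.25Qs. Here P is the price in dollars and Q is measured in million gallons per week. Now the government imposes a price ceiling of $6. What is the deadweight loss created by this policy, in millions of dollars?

Rearranging supply gives Qs = 4P - 22. In a free market, 68 - 6P = 4P - 22 gives the equilibrium P* = 9, Q* = 14.
Because the ceiling (6) lies below the market-clearing price, it is binding.
At P = 6: Qd = 68 - 6·6 = 32 and Qs = 4·6 - 22 = 2.
Quantity traded falls to 2. At Q = 2 the demand price is (68 - 2)/6 = 11 and the supply price is (22 + 2)/4 = 6.
Deadweight loss = ½ · (11 - 6) · (14 - 2) = ½ · 5 · 12 = 30.

30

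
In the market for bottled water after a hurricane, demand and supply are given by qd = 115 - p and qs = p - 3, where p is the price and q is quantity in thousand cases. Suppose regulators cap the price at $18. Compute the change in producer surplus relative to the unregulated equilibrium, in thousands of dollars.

Setting quantity demanded equal to quantity supplied, 115 - p = p - 3, gives p* = 59 and q* = 56.
Since 18 < 59, the ceiling is binding.
At p = 18: qd = 115 - 18 = 97 and qs = 18 - 3 = 15.
Producer surplus without the control is ½ · (59 - 3) · 56 = 1568.
With the ceiling, producers sell 15 units at 18, so PS = ½ · (18 - 3) · 15 = 112.5.
Change in producer surplus = 112.5 - 1568 = -1455.5.

-1455.5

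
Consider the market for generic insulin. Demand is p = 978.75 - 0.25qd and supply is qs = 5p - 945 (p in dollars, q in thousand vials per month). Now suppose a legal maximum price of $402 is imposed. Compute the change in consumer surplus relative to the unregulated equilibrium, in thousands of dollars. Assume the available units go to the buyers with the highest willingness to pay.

87457.5

Rearranging demand gives qd = 3915 - 4p. Without the control the market clears where 3915 - 4p = 5p - 945, i.e. p* = 540 and q* = 1755.
Because the ceiling (402) lies below the market-clearing price, it is binding.
At p = 402: qd = 3915 - 4·402 = 2307 and qs = 5·402 - 945 = 1065.
Consumer surplus without the control is ½ · (978.75 - 540) · 1755 = 385003.125.
With the ceiling, 1065 units are sold at 402 (assume they go to the highest-value buyers). The demand price at q = 1065 is 712.5, so CS = ½ · [(978.75 - 402) + (712.5 - 402)] · 1065 = 472460.625.
Change in consumer surplus = 472460.625 - 385003.125 = 87457.5.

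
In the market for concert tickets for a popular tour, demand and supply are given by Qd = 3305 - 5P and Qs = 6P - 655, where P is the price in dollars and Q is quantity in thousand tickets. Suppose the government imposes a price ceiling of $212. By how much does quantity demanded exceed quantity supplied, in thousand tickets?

Without the control the market clears where 3305 - 5P = 6P - 655, i.e. P* = 360 and Q* = 1505.
Because the ceiling (212) lies below the market-clearing price, it is binding.
At P = 212: Qd = 3305 - 5·212 = 2245 and Qs = 6·212 - 655 = 617.
Shortage = Qd - Qs = 2245 - 617 = 1628.

1628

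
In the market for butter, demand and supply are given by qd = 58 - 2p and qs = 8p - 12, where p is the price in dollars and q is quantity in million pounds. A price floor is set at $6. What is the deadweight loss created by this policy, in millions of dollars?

Without the control the market clears where 58 - 2p = 8p - 12, i.e. p* = 7 and q* = 44.
Since 6 is below p* = 7, the floor does not bind and the free-market outcome prevails.
Since the control does not bind, no trades are prevented and deadweight loss is zero.

0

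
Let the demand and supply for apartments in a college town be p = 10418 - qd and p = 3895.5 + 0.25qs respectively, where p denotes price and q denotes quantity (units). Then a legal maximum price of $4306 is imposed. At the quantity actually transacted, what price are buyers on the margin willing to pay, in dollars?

8776

Rearranging demand gives qd = 10418 - p; rearranging supply gives qs = 4p - 15582. Without the control the market clears where 10418 - p = 4p - 15582, i.e. p* = 5200 and q* = 5218.
The ceiling of 4306 is below the equilibrium price 5200, so it binds.
At p = 4306: qd = 10418 - 4306 = 6112 and qs = 4·4306 - 15582 = 1642.
Only 1642 units reach the market. On the demand curve, the marginal buyer's willingness to pay at q = 1642 is (10418 - 1642) = 8776.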